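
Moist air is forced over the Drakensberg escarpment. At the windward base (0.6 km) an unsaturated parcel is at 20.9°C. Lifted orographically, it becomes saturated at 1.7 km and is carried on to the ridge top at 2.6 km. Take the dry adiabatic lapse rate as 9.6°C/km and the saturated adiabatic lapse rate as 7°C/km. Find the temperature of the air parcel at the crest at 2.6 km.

4.04°C

From 600 m to 1700 m (dry): cools by 9.6 × 1.1 = 10.56°C, giving 10.34°C.
From 1700 m to 2600 m (saturated): cools by 7 × 0.9 = 6.3°C, giving 4.04°C.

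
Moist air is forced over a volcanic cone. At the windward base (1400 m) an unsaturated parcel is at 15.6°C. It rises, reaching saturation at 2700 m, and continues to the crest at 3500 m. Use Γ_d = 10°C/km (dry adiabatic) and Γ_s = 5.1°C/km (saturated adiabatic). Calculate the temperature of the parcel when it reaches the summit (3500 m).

-1.48°C

1400 → 2700 m (dry, 10°C/km): ΔT = -10 × 1.3 = -13°C → T = 2.6°C
2700 → 3500 m (saturated, 5.1°C/km): ΔT = -5.1 × 0.8 = -4.08°C → T = -1.48°C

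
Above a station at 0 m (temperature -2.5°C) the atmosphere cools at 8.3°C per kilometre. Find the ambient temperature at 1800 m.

-17.44°C

Environmental to 1800 m: -8.3 × 1.8 km = -14.94°C, so T = -17.44°C.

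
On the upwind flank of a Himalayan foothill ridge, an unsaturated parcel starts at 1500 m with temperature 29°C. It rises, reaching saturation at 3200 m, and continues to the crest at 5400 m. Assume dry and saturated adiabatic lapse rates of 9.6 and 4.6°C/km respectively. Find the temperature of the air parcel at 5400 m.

1500 → 3200 m (dry, 9.6°C/km): ΔT = -9.6 × 1.7 = -16.32°C → T = 12.68°C
3200 → 5400 m (saturated, 4.6°C/km): ΔT = -4.6 × 2.2 = -10.12°C → T = 2.56°C

2.56°C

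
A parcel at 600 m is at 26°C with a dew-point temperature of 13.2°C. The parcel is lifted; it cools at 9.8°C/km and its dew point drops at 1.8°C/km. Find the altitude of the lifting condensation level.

T and T_d converge at 9.8 − 1.8 = 8°C per km
Height above start = (26 − 13.2) / 8 = 1.6 km
LCL altitude = 600 m + 1600 m = 2200 m

2200 m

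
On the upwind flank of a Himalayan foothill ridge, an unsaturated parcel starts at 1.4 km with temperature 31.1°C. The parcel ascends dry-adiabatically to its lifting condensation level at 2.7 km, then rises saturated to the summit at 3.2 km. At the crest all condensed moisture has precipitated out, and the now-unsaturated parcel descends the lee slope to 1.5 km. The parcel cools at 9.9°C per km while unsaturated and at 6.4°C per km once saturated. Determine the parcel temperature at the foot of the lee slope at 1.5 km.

Dry to 2700 m: -9.9 × 1.3 km = -12.87°C, so T = 18.23°C.
Saturated to 3200 m: -6.4 × 0.5 km = -3.2°C, so T = 15.03°C.
Dry descent to 1500 m: +9.9 × 1.7 km = +16.83°C, so T = 31.86°C.

31.86°C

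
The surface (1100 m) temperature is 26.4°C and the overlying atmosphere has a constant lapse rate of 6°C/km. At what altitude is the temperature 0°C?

Height above start = (26.4 − 0) / 6 = 4.4 km
Altitude = 1100 m + 4400 m = 5500 m

5500 m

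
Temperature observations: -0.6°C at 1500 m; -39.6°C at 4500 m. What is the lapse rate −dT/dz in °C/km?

Γ = −ΔT/Δz = (-0.6 − (-39.6)) / (4500 − 1500) m
  = 39°C / 3 km = 13°C/km

13°C/km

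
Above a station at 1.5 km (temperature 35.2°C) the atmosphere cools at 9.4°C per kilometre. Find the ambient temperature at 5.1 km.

1.36°C

Environmental to 5100 m: -9.4 × 3.6 km = -33.84°C, so T = 1.36°C.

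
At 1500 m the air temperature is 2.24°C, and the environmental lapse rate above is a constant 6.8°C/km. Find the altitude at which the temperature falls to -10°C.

Height above start = (2.24 − (-10)) / 6.8 = 1.8 km
Altitude = 1500 m + 1800 m = 3300 m

3300 m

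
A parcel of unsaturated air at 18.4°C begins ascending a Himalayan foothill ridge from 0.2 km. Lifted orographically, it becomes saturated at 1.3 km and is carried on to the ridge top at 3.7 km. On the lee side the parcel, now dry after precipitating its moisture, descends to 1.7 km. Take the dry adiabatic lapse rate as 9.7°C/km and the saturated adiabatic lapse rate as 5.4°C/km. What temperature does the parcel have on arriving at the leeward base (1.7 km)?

200–1300 m, dry: Δz = 1.1 km ⇒ ΔT = -10.67°C; T = 7.73°C
1300–3700 m, saturated: Δz = 2.4 km ⇒ ΔT = -12.96°C; T = -5.23°C
3700–1700 m, dry descent: Δz = 2 km ⇒ ΔT = +19.4°C; T = 14.17°C

14.17°C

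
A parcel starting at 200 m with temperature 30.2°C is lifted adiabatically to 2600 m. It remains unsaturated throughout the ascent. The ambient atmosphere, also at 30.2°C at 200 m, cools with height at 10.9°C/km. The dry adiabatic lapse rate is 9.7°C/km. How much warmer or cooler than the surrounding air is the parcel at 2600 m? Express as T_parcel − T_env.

+2.88°C (parcel warmer than environment)

Parcel:
  200 → 2600 m (dry, 9.7°C/km): ΔT = -9.7 × 2.4 = -23.28°C → T = 6.92°C
Environment:
  200 → 2600 m (environment, 10.9°C/km): ΔT = -10.9 × 2.4 = -26.16°C → T = 4.04°C
T_parcel − T_env = 6.92 − 4.04 = +2.88°C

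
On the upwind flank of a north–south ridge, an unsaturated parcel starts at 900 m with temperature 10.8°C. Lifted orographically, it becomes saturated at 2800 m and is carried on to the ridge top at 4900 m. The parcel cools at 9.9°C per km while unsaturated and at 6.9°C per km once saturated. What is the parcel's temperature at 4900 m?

-22.5°C

Dry to 2800 m: -9.9 × 1.9 km = -18.81°C, so T = -8.01°C.
Saturated to 4900 m: -6.9 × 2.1 km = -14.49°C, so T = -22.5°C.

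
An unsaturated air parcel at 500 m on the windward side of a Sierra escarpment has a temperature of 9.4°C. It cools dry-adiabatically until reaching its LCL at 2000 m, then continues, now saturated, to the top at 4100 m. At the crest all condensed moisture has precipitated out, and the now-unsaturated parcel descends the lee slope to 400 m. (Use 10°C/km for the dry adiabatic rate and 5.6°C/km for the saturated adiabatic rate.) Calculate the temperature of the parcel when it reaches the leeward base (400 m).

19.64°C

500 → 2000 m (dry, 10°C/km): ΔT = -10 × 1.5 = -15°C → T = -5.6°C
2000 → 4100 m (saturated, 5.6°C/km): ΔT = -5.6 × 2.1 = -11.76°C → T = -17.36°C
4100 → 400 m (dry descent, 10°C/km): ΔT = +10 × 3.7 = +37°C → T = 19.64°C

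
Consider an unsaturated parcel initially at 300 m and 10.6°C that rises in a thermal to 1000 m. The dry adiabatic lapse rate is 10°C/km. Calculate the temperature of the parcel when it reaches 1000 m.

3.6°C

From 300 m to 1000 m (dry adiabatic): cools by 10 × 0.7 = 7°C, giving 3.6°C.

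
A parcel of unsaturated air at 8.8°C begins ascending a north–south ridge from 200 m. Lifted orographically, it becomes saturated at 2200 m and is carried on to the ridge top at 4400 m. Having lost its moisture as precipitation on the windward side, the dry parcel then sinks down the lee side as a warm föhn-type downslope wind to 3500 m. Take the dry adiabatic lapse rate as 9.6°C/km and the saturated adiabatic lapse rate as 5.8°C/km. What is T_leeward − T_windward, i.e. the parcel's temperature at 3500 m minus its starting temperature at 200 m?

-23.32°C

200–2200 m, dry: Δz = 2 km ⇒ ΔT = -19.2°C; T = -10.4°C
2200–4400 m, saturated: Δz = 2.2 km ⇒ ΔT = -12.76°C; T = -23.16°C
4400–3500 m, dry descent: Δz = 0.9 km ⇒ ΔT = +8.64°C; T = -14.52°C
Net change vs windward start: -14.52 − 8.8 = -23.32°C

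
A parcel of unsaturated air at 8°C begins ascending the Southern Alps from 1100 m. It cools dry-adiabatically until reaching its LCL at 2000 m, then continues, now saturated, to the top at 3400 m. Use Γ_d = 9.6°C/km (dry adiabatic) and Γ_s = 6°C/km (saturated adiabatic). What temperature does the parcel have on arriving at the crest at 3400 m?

From 1100 m to 2000 m (dry): cools by 9.6 × 0.9 = 8.64°C, giving -0.64°C.
From 2000 m to 3400 m (saturated): cools by 6 × 1.4 = 8.4°C, giving -9.04°C.

-9.04°C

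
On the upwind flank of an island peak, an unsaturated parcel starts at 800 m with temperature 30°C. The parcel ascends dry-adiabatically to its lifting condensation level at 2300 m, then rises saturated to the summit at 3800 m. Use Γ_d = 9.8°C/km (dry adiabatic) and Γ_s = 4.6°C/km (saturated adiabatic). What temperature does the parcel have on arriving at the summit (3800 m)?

8.4°C

Dry to 2300 m: -9.8 × 1.5 km = -14.7°C, so T = 15.3°C.
Saturated to 3800 m: -4.6 × 1.5 km = -6.9°C, so T = 8.4°C.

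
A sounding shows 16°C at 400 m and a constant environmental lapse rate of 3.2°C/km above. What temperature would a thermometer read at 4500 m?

Environmental to 4500 m: -3.2 × 4.1 km = -13.12°C, so T = 2.88°C.

2.88°C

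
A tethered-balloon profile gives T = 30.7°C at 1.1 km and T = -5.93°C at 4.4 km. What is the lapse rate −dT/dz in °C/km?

11.1°C/km

Γ = −ΔT/Δz = (30.7 − (-5.93)) / (4400 − 1100) m
  = 36.63°C / 3.3 km = 11.1°C/km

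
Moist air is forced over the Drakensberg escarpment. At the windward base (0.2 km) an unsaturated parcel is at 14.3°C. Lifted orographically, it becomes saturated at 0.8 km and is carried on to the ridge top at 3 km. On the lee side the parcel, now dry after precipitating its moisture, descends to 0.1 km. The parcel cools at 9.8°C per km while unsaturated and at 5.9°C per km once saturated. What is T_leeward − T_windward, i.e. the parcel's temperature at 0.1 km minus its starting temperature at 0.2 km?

From 200 m to 800 m (dry): cools by 9.8 × 0.6 = 5.88°C, giving 8.42°C.
From 800 m to 3000 m (saturated): cools by 5.9 × 2.2 = 12.98°C, giving -4.56°C.
From 3000 m to 100 m (dry descent): warms by 9.8 × 2.9 = 28.42°C, giving 23.86°C.
Net change vs windward start: 23.86 − 14.3 = +9.56°C

+9.56°C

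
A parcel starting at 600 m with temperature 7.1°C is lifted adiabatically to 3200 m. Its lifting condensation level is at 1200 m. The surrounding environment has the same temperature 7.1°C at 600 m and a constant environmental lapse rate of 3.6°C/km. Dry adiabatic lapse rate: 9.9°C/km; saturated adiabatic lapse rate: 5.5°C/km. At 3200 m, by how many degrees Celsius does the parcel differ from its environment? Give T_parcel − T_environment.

Parcel:
  From 600 m to 1200 m (dry): cools by 9.9 × 0.6 = 5.94°C, giving 1.16°C.
  From 1200 m to 3200 m (saturated): cools by 5.5 × 2 = 11°C, giving -9.84°C.
Environment:
  From 600 m to 3200 m (environment): cools by 3.6 × 2.6 = 9.36°C, giving -2.26°C.
T_parcel − T_env = -9.84 − (-2.26) = -7.58°C

-7.58°C (parcel cooler than environment)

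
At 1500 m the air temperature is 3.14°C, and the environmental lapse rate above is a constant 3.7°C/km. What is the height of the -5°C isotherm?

Height above start = (3.14 − (-5)) / 3.7 = 2.2 km
Altitude = 1500 m + 2200 m = 3700 m

3700 m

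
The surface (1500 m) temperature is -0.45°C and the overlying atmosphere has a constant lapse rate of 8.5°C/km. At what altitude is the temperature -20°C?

3800 m

Height above start = (-0.45 − (-20)) / 8.5 = 2.3 km
Altitude = 1500 m + 2300 m = 3800 m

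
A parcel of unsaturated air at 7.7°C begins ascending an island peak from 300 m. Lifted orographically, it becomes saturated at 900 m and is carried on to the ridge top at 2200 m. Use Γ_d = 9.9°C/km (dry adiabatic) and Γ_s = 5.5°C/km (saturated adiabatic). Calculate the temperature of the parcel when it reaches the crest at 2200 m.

Dry to 900 m: -9.9 × 0.6 km = -5.94°C, so T = 1.76°C.
Saturated to 2200 m: -5.5 × 1.3 km = -7.15°C, so T = -5.39°C.

-5.39°C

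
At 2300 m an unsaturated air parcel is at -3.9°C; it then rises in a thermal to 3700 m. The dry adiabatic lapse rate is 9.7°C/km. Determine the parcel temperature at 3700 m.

2300 → 3700 m (dry adiabatic, 9.7°C/km): ΔT = -9.7 × 1.4 = -13.58°C → T = -17.48°C

-17.48°C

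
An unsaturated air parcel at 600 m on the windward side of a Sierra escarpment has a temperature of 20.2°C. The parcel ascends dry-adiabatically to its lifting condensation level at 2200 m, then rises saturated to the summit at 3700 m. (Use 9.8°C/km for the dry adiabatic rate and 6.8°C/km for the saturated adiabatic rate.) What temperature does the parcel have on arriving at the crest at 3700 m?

600 → 2200 m (dry, 9.8°C/km): ΔT = -9.8 × 1.6 = -15.68°C → T = 4.52°C
2200 → 3700 m (saturated, 6.8°C/km): ΔT = -6.8 × 1.5 = -10.2°C → T = -5.68°C

-5.68°C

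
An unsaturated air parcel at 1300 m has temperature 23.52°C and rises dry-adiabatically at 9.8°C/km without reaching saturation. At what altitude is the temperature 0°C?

3700 m

Height above start = (23.52 − 0) / 9.8 = 2.4 km
Altitude = 1300 m + 2400 m = 3700 m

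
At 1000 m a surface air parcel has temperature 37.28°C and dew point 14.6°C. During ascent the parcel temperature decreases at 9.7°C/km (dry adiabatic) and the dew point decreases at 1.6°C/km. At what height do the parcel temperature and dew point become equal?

T and T_d converge at 9.7 − 1.6 = 8.1°C per km
Height above start = (37.28 − 14.6) / 8.1 = 2.8 km
LCL altitude = 1000 m + 2800 m = 3800 m

3800 m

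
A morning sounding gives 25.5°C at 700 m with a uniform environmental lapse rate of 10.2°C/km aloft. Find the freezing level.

3200 m

Height above start = (25.5 − 0) / 10.2 = 2.5 km
Altitude = 700 m + 2500 m = 3200 m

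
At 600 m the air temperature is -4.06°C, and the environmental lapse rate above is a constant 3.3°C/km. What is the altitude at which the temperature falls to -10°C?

Height above start = (-4.06 − (-10)) / 3.3 = 1.8 km
Altitude = 600 m + 1800 m = 2400 m

2400 m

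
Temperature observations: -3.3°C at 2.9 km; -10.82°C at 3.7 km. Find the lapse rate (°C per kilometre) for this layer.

9.4°C/km

Γ = −ΔT/Δz = (-3.3 − (-10.82)) / (3700 − 2900) m
  = 7.52°C / 0.8 km = 9.4°C/km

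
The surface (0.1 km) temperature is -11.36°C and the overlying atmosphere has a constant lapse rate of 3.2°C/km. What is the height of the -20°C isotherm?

2.8 km

Height above start = (-11.36 − (-20)) / 3.2 = 2.7 km
Altitude = 100 m + 2700 m = 2800 m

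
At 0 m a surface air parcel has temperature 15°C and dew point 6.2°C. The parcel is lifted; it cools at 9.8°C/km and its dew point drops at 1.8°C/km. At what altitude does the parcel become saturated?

T and T_d converge at 9.8 − 1.8 = 8°C per km
Height above start = (15 − 6.2) / 8 = 1.1 km
LCL altitude = 0 m + 1100 m = 1100 m

1100 m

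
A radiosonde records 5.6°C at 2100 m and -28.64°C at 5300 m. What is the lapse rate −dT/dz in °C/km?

10.7°C/km

Γ = −ΔT/Δz = (5.6 − (-28.64)) / (5300 − 2100) m
  = 34.24°C / 3.2 km = 10.7°C/km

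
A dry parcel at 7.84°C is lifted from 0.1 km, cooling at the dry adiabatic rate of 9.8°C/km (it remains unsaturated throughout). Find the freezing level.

Height above start = (7.84 − 0) / 9.8 = 0.8 km
Altitude = 100 m + 800 m = 900 m

0.9 km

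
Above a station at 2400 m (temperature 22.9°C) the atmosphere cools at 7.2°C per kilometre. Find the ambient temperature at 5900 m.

2400 → 5900 m (environmental, 7.2°C/km): ΔT = -7.2 × 3.5 = -25.2°C → T = -2.3°C

-2.3°C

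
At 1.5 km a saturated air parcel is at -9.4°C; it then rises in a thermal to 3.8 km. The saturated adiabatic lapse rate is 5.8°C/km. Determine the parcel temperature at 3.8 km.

-22.74°C

1500 → 3800 m (saturated adiabatic, 5.8°C/km): ΔT = -5.8 × 2.3 = -13.34°C → T = -22.74°C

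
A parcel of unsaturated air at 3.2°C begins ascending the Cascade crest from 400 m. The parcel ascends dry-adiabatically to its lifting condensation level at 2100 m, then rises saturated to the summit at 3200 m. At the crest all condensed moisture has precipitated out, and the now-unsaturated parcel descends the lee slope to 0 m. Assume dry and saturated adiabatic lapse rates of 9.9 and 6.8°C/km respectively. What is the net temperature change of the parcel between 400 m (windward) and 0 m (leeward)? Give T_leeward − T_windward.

+7.37°C

Dry to 2100 m: -9.9 × 1.7 km = -16.83°C, so T = -13.63°C.
Saturated to 3200 m: -6.8 × 1.1 km = -7.48°C, so T = -21.11°C.
Dry descent to 0 m: +9.9 × 3.2 km = +31.68°C, so T = 10.57°C.
Net change vs windward start: 10.57 − 3.2 = +7.37°C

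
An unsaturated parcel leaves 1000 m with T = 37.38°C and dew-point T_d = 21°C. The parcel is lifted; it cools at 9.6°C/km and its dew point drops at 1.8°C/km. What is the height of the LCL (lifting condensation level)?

3100 m

T and T_d converge at 9.6 − 1.8 = 7.8°C per km
Height above start = (37.38 − 21) / 7.8 = 2.1 km
LCL altitude = 1000 m + 2100 m = 3100 m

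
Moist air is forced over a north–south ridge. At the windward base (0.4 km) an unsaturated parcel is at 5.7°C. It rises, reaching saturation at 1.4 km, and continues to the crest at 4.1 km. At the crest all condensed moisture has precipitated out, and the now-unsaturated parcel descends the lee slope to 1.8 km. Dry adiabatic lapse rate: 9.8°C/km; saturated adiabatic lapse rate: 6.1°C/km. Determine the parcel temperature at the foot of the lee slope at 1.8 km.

1.97°C

From 400 m to 1400 m (dry): cools by 9.8 × 1 = 9.8°C, giving -4.1°C.
From 1400 m to 4100 m (saturated): cools by 6.1 × 2.7 = 16.47°C, giving -20.57°C.
From 4100 m to 1800 m (dry descent): warms by 9.8 × 2.3 = 22.54°C, giving 1.97°C.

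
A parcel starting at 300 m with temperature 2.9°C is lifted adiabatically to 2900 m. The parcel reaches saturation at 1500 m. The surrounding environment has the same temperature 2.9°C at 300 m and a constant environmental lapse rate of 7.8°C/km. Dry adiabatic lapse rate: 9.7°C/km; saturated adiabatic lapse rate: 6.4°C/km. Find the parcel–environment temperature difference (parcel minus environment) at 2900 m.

-0.32°C (parcel cooler than environment)

Parcel:
  300 → 1500 m (dry, 9.7°C/km): ΔT = -9.7 × 1.2 = -11.64°C → T = -8.74°C
  1500 → 2900 m (saturated, 6.4°C/km): ΔT = -6.4 × 1.4 = -8.96°C → T = -17.7°C
Environment:
  300 → 2900 m (environment, 7.8°C/km): ΔT = -7.8 × 2.6 = -20.28°C → T = -17.38°C
T_parcel − T_env = -17.7 − (-17.38) = -0.32°C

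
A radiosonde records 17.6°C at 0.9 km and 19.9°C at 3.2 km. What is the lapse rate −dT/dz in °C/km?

-1°C/km

Γ = −ΔT/Δz = (17.6 − 19.9) / (3200 − 900) m
  = -2.3°C / 2.3 km = -1°C/km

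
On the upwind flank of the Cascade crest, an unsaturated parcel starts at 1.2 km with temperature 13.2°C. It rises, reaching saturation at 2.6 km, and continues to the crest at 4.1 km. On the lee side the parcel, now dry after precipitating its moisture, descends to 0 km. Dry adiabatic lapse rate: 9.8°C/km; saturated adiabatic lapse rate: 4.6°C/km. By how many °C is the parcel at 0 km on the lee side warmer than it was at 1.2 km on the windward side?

1200–2600 m, dry: Δz = 1.4 km ⇒ ΔT = -13.72°C; T = -0.52°C
2600–4100 m, saturated: Δz = 1.5 km ⇒ ΔT = -6.9°C; T = -7.42°C
4100–0 m, dry descent: Δz = 4.1 km ⇒ ΔT = +40.18°C; T = 32.76°C
Net change vs windward start: 32.76 − 13.2 = +19.56°C

+19.56°C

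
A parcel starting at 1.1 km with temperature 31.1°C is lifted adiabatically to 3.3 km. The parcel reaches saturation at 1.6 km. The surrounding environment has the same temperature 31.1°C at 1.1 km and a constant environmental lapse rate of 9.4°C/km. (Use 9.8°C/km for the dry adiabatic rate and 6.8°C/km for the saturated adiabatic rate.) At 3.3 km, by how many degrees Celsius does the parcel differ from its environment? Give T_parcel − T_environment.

Parcel:
  From 1100 m to 1600 m (dry): cools by 9.8 × 0.5 = 4.9°C, giving 26.2°C.
  From 1600 m to 3300 m (saturated): cools by 6.8 × 1.7 = 11.56°C, giving 14.64°C.
Environment:
  From 1100 m to 3300 m (environment): cools by 9.4 × 2.2 = 20.68°C, giving 10.42°C.
T_parcel − T_env = 14.64 − 10.42 = +4.22°C

+4.22°C (parcel warmer than environment)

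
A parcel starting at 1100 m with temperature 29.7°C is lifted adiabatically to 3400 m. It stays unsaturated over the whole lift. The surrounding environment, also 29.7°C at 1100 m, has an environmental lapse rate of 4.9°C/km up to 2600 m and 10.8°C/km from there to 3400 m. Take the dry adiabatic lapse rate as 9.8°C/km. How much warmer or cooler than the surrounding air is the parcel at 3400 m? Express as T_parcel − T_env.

-6.55°C (parcel cooler than environment)

Parcel:
  1100 → 3400 m (dry, 9.8°C/km): ΔT = -9.8 × 2.3 = -22.54°C → T = 7.16°C
Environment:
  1100 → 2600 m (environment, lower layer, 4.9°C/km): ΔT = -4.9 × 1.5 = -7.35°C → T = 22.35°C
  2600 → 3400 m (environment, upper layer, 10.8°C/km): ΔT = -10.8 × 0.8 = -8.64°C → T = 13.71°C
T_parcel − T_env = 7.16 − 13.71 = -6.55°C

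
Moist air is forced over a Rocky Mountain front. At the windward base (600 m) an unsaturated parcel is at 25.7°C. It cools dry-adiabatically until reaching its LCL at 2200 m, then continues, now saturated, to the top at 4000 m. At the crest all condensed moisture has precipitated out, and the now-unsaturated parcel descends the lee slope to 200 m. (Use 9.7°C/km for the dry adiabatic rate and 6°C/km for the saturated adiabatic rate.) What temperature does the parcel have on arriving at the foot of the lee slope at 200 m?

36.24°C

600 → 2200 m (dry, 9.7°C/km): ΔT = -9.7 × 1.6 = -15.52°C → T = 10.18°C
2200 → 4000 m (saturated, 6°C/km): ΔT = -6 × 1.8 = -10.8°C → T = -0.62°C
4000 → 200 m (dry descent, 9.7°C/km): ΔT = +9.7 × 3.8 = +36.86°C → T = 36.24°C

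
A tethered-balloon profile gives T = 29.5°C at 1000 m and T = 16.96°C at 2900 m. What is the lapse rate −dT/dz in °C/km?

6.6°C/km

Γ = −ΔT/Δz = (29.5 − 16.96) / (2900 − 1000) m
  = 12.54°C / 1.9 km = 6.6°C/km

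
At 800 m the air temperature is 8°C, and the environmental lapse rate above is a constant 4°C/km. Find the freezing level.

2800 m

Height above start = (8 − 0) / 4 = 2 km
Altitude = 800 m + 2000 m = 2800 m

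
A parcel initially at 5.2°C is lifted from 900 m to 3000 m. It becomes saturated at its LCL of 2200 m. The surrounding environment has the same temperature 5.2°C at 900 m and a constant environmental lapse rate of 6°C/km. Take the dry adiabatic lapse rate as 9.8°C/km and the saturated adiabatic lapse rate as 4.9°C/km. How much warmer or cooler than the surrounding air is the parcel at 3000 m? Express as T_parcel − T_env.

Parcel:
  From 900 m to 2200 m (dry): cools by 9.8 × 1.3 = 12.74°C, giving -7.54°C.
  From 2200 m to 3000 m (saturated): cools by 4.9 × 0.8 = 3.92°C, giving -11.46°C.
Environment:
  From 900 m to 3000 m (environment): cools by 6 × 2.1 = 12.6°C, giving -7.4°C.
T_parcel − T_env = -11.46 − (-7.4) = -4.06°C

-4.06°C (parcel cooler than environment)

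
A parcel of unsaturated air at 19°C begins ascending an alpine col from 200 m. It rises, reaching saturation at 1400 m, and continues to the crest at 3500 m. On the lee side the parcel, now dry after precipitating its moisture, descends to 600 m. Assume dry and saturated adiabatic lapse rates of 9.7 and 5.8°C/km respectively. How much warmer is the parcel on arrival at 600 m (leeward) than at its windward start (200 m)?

From 200 m to 1400 m (dry): cools by 9.7 × 1.2 = 11.64°C, giving 7.36°C.
From 1400 m to 3500 m (saturated): cools by 5.8 × 2.1 = 12.18°C, giving -4.82°C.
From 3500 m to 600 m (dry descent): warms by 9.7 × 2.9 = 28.13°C, giving 23.31°C.
Net change vs windward start: 23.31 − 19 = +4.31°C

+4.31°C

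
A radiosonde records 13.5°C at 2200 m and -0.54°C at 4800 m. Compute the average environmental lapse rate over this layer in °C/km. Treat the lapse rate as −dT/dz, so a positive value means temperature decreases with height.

5.4°C/km

Γ = −ΔT/Δz = (13.5 − (-0.54)) / (4800 − 2200) m
  = 14.04°C / 2.6 km = 5.4°C/km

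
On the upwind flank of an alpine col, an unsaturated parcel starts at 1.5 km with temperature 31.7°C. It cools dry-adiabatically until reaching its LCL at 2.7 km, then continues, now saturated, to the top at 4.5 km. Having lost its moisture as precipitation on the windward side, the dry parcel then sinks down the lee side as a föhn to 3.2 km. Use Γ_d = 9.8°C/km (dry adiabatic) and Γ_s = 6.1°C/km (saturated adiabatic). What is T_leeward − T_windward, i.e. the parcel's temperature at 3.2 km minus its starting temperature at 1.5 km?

1500 → 2700 m (dry, 9.8°C/km): ΔT = -9.8 × 1.2 = -11.76°C → T = 19.94°C
2700 → 4500 m (saturated, 6.1°C/km): ΔT = -6.1 × 1.8 = -10.98°C → T = 8.96°C
4500 → 3200 m (dry descent, 9.8°C/km): ΔT = +9.8 × 1.3 = +12.74°C → T = 21.7°C
Net change vs windward start: 21.7 − 31.7 = -10°C

-10°C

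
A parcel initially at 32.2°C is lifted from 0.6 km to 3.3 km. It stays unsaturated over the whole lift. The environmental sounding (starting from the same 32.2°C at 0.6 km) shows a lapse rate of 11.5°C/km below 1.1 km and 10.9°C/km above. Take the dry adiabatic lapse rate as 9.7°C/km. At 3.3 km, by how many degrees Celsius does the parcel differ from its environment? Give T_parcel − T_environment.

+3.54°C (parcel warmer than environment)

Parcel:
  600–3300 m, dry: Δz = 2.7 km ⇒ ΔT = -26.19°C; T = 6.01°C
Environment:
  600–1100 m, environment, lower layer: Δz = 0.5 km ⇒ ΔT = -5.75°C; T = 26.45°C
  1100–3300 m, environment, upper layer: Δz = 2.2 km ⇒ ΔT = -23.98°C; T = 2.47°C
T_parcel − T_env = 6.01 − 2.47 = +3.54°C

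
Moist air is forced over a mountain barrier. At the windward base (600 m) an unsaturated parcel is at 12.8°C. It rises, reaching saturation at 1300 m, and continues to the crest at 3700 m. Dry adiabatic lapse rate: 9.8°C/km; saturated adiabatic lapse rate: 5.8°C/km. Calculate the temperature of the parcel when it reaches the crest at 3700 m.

-7.98°C

Dry to 1300 m: -9.8 × 0.7 km = -6.86°C, so T = 5.94°C.
Saturated to 3700 m: -5.8 × 2.4 km = -13.92°C, so T = -7.98°C.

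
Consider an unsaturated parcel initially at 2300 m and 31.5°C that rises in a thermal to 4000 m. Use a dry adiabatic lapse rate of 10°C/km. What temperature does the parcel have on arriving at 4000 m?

14.5°C

2300–4000 m, dry adiabatic: Δz = 1.7 km ⇒ ΔT = -17°C; T = 14.5°C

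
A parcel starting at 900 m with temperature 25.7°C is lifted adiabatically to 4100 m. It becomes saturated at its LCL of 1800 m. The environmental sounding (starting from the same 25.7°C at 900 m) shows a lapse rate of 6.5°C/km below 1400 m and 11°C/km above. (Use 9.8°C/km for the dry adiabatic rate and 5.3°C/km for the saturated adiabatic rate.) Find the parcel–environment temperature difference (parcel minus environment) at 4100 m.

+11.94°C (parcel warmer than environment)

Parcel:
  From 900 m to 1800 m (dry): cools by 9.8 × 0.9 = 8.82°C, giving 16.88°C.
  From 1800 m to 4100 m (saturated): cools by 5.3 × 2.3 = 12.19°C, giving 4.69°C.
Environment:
  From 900 m to 1400 m (environment, lower layer): cools by 6.5 × 0.5 = 3.25°C, giving 22.45°C.
  From 1400 m to 4100 m (environment, upper layer): cools by 11 × 2.7 = 29.7°C, giving -7.25°C.
T_parcel − T_env = 4.69 − (-7.25) = +11.94°C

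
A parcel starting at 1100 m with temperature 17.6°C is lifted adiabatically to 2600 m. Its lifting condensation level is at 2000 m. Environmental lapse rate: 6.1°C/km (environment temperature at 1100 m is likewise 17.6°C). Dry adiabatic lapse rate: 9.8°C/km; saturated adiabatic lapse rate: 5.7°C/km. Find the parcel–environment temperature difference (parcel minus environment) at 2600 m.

-3.09°C (parcel cooler than environment)

Parcel:
  1100 → 2000 m (dry, 9.8°C/km): ΔT = -9.8 × 0.9 = -8.82°C → T = 8.78°C
  2000 → 2600 m (saturated, 5.7°C/km): ΔT = -5.7 × 0.6 = -3.42°C → T = 5.36°C
Environment:
  1100 → 2600 m (environment, 6.1°C/km): ΔT = -6.1 × 1.5 = -9.15°C → T = 8.45°C
T_parcel − T_env = 5.36 − 8.45 = -3.09°C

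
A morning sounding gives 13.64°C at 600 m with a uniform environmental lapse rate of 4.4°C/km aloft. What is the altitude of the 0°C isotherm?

3700 m

Height above start = (13.64 − 0) / 4.4 = 3.1 km
Altitude = 600 m + 3100 m = 3700 m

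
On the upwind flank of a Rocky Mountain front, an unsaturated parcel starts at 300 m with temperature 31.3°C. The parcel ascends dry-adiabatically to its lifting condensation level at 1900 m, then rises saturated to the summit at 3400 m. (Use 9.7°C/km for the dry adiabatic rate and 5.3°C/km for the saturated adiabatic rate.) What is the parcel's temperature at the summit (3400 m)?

Dry to 1900 m: -9.7 × 1.6 km = -15.52°C, so T = 15.78°C.
Saturated to 3400 m: -5.3 × 1.5 km = -7.95°C, so T = 7.83°C.

7.83°C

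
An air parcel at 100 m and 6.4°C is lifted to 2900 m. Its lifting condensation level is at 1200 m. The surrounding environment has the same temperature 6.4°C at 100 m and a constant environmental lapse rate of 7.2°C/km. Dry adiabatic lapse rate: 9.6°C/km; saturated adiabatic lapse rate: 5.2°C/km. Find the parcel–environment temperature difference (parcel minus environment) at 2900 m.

Parcel:
  From 100 m to 1200 m (dry): cools by 9.6 × 1.1 = 10.56°C, giving -4.16°C.
  From 1200 m to 2900 m (saturated): cools by 5.2 × 1.7 = 8.84°C, giving -13°C.
Environment:
  From 100 m to 2900 m (environment): cools by 7.2 × 2.8 = 20.16°C, giving -13.76°C.
T_parcel − T_env = -13 − (-13.76) = +0.76°C

+0.76°C (parcel warmer than environment)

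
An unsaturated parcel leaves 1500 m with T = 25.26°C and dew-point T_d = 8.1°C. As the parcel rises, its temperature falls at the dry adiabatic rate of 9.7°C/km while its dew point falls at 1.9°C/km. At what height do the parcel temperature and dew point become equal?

T and T_d converge at 9.7 − 1.9 = 7.8°C per km
Height above start = (25.26 − 8.1) / 7.8 = 2.2 km
LCL altitude = 1500 m + 2200 m = 3700 m

3700 m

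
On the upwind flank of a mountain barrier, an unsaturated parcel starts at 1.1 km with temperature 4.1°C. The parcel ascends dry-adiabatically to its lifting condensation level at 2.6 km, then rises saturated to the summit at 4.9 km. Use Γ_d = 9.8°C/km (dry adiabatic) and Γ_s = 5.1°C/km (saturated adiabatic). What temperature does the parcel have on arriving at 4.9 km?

-22.33°C

Dry to 2600 m: -9.8 × 1.5 km = -14.7°C, so T = -10.6°C.
Saturated to 4900 m: -5.1 × 2.3 km = -11.73°C, so T = -22.33°C.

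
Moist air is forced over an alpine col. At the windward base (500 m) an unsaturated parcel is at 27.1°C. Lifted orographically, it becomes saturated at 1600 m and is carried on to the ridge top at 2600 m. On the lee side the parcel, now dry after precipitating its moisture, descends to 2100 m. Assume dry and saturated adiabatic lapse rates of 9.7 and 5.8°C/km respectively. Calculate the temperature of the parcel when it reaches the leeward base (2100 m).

15.48°C

Dry to 1600 m: -9.7 × 1.1 km = -10.67°C, so T = 16.43°C.
Saturated to 2600 m: -5.8 × 1 km = -5.8°C, so T = 10.63°C.
Dry descent to 2100 m: +9.7 × 0.5 km = +4.85°C, so T = 15.48°C.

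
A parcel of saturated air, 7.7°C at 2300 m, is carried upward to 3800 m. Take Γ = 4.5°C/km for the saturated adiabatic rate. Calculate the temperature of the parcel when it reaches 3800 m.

0.95°C

2300 → 3800 m (saturated adiabatic, 4.5°C/km): ΔT = -4.5 × 1.5 = -6.75°C → T = 0.95°C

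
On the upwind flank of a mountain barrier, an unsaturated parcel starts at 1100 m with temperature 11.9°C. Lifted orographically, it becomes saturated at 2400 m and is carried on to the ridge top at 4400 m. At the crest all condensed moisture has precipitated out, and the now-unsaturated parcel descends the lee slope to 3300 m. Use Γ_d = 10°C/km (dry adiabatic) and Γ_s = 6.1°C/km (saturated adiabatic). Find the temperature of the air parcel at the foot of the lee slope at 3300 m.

From 1100 m to 2400 m (dry): cools by 10 × 1.3 = 13°C, giving -1.1°C.
From 2400 m to 4400 m (saturated): cools by 6.1 × 2 = 12.2°C, giving -13.3°C.
From 4400 m to 3300 m (dry descent): warms by 10 × 1.1 = 11°C, giving -2.3°C.

-2.3°C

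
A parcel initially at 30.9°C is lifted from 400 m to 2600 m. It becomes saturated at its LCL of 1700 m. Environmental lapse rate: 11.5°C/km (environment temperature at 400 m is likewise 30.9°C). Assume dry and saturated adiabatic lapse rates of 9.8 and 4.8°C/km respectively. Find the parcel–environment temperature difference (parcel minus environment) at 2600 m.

+8.24°C (parcel warmer than environment)

Parcel:
  Dry to 1700 m: -9.8 × 1.3 km = -12.74°C, so T = 18.16°C.
  Saturated to 2600 m: -4.8 × 0.9 km = -4.32°C, so T = 13.84°C.
Environment:
  Environment to 2600 m: -11.5 × 2.2 km = -25.3°C, so T = 5.6°C.
T_parcel − T_env = 13.84 − 5.6 = +8.24°C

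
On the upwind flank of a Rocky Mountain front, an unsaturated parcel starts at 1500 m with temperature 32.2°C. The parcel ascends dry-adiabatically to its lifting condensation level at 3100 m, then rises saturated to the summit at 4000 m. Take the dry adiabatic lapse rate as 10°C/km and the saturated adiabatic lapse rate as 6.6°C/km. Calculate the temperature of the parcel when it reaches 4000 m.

10.26°C

1500 → 3100 m (dry, 10°C/km): ΔT = -10 × 1.6 = -16°C → T = 16.2°C
3100 → 4000 m (saturated, 6.6°C/km): ΔT = -6.6 × 0.9 = -5.94°C → T = 10.26°C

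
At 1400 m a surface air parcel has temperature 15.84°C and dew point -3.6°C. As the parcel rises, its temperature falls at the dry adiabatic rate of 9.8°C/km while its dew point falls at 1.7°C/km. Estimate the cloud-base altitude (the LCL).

3800 m

T and T_d converge at 9.8 − 1.7 = 8.1°C per km
Height above start = (15.84 − (-3.6)) / 8.1 = 2.4 km
LCL altitude = 1400 m + 2400 m = 3800 m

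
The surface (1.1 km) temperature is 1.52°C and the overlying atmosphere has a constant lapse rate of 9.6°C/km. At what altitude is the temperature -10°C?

2.3 km

Height above start = (1.52 − (-10)) / 9.6 = 1.2 km
Altitude = 1100 m + 1200 m = 2300 m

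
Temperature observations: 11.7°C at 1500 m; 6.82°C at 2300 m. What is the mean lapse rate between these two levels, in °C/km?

Γ = −ΔT/Δz = (11.7 − 6.82) / (2300 − 1500) m
  = 4.88°C / 0.8 km = 6.1°C/km

6.1°C/km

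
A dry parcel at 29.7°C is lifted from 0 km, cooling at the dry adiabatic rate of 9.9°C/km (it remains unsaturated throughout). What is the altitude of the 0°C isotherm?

3 km

Height above start = (29.7 − 0) / 9.9 = 3 km
Altitude = 0 m + 3000 m = 3000 m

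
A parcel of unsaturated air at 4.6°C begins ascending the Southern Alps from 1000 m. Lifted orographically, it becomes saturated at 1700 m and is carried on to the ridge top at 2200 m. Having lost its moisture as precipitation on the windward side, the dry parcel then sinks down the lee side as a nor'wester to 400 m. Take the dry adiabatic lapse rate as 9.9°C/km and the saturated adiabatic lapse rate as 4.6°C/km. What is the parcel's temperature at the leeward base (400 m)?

13.19°C

Dry to 1700 m: -9.9 × 0.7 km = -6.93°C, so T = -2.33°C.
Saturated to 2200 m: -4.6 × 0.5 km = -2.3°C, so T = -4.63°C.
Dry descent to 400 m: +9.9 × 1.8 km = +17.82°C, so T = 13.19°C.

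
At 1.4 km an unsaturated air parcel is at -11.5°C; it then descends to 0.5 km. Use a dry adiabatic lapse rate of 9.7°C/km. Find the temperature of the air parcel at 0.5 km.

From 1400 m to 500 m (dry adiabatic): warms by 9.7 × 0.9 = 8.73°C, giving -2.77°C.

-2.77°C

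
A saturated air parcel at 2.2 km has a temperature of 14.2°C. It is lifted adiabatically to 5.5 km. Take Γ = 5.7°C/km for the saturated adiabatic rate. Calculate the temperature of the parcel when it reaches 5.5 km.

From 2200 m to 5500 m (saturated adiabatic): cools by 5.7 × 3.3 = 18.81°C, giving -4.61°C.

-4.61°C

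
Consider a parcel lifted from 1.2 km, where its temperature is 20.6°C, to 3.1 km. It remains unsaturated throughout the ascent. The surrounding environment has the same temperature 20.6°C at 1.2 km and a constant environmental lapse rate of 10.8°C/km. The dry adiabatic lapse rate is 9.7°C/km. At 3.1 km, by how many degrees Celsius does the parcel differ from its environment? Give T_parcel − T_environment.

+2.09°C (parcel warmer than environment)

Parcel:
  1200–3100 m, dry: Δz = 1.9 km ⇒ ΔT = -18.43°C; T = 2.17°C
Environment:
  1200–3100 m, environment: Δz = 1.9 km ⇒ ΔT = -20.52°C; T = 0.08°C
T_parcel − T_env = 2.17 − 0.08 = +2.09°C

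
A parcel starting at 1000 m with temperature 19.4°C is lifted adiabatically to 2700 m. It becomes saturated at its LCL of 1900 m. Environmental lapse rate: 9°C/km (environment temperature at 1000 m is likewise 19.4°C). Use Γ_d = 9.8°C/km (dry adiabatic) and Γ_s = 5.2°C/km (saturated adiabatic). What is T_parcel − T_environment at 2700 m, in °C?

+2.32°C (parcel warmer than environment)

Parcel:
  1000–1900 m, dry: Δz = 0.9 km ⇒ ΔT = -8.82°C; T = 10.58°C
  1900–2700 m, saturated: Δz = 0.8 km ⇒ ΔT = -4.16°C; T = 6.42°C
Environment:
  1000–2700 m, environment: Δz = 1.7 km ⇒ ΔT = -15.3°C; T = 4.1°C
T_parcel − T_env = 6.42 − 4.1 = +2.32°C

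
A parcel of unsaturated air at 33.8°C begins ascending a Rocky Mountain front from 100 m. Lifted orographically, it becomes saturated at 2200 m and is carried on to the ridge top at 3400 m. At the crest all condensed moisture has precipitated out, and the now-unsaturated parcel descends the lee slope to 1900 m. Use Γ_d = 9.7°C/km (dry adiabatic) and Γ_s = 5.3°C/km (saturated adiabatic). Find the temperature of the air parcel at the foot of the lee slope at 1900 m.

21.62°C

Dry to 2200 m: -9.7 × 2.1 km = -20.37°C, so T = 13.43°C.
Saturated to 3400 m: -5.3 × 1.2 km = -6.36°C, so T = 7.07°C.
Dry descent to 1900 m: +9.7 × 1.5 km = +14.55°C, so T = 21.62°C.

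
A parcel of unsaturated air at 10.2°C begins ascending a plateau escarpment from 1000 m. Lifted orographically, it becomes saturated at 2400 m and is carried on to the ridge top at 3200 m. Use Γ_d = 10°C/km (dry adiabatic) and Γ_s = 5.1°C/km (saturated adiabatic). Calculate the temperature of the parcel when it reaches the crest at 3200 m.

From 1000 m to 2400 m (dry): cools by 10 × 1.4 = 14°C, giving -3.8°C.
From 2400 m to 3200 m (saturated): cools by 5.1 × 0.8 = 4.08°C, giving -7.88°C.

-7.88°C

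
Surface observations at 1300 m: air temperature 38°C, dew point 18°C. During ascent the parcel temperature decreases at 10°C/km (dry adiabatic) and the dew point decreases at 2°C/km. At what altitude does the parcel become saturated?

T and T_d converge at 10 − 2 = 8°C per km
Height above start = (38 − 18) / 8 = 2.5 km
LCL altitude = 1300 m + 2500 m = 3800 m

3800 m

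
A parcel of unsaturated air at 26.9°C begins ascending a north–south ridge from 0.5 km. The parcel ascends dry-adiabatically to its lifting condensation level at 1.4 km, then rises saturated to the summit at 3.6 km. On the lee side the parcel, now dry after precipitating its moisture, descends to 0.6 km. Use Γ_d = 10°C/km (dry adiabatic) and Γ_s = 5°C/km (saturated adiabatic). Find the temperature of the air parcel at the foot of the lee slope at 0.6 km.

36.9°C

500–1400 m, dry: Δz = 0.9 km ⇒ ΔT = -9°C; T = 17.9°C
1400–3600 m, saturated: Δz = 2.2 km ⇒ ΔT = -11°C; T = 6.9°C
3600–600 m, dry descent: Δz = 3 km ⇒ ΔT = +30°C; T = 36.9°C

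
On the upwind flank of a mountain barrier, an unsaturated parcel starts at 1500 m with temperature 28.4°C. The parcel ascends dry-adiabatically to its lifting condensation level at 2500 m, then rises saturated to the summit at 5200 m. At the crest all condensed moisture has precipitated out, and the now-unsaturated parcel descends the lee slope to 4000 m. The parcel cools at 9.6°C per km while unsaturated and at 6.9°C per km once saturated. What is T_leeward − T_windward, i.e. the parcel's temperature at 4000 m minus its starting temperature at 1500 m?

1500–2500 m, dry: Δz = 1 km ⇒ ΔT = -9.6°C; T = 18.8°C
2500–5200 m, saturated: Δz = 2.7 km ⇒ ΔT = -18.63°C; T = 0.17°C
5200–4000 m, dry descent: Δz = 1.2 km ⇒ ΔT = +11.52°C; T = 11.69°C
Net change vs windward start: 11.69 − 28.4 = -16.71°C

-16.71°C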